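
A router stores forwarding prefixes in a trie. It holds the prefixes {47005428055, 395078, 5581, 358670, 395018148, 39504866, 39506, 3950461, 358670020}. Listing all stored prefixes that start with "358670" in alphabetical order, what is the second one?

358670020

DFS of the "358670" subtree visits, in order: "358670", "358670020"
Position 2: 358670020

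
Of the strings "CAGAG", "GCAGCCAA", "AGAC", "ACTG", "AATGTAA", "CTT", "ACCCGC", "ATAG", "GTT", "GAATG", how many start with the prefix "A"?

5

Walk to "A"; the words in its subtree are exactly those with that prefix.
Matches: "AATGTAA", "ACCCGC", "ACTG", "AGAC", "ATAG"
Count: 5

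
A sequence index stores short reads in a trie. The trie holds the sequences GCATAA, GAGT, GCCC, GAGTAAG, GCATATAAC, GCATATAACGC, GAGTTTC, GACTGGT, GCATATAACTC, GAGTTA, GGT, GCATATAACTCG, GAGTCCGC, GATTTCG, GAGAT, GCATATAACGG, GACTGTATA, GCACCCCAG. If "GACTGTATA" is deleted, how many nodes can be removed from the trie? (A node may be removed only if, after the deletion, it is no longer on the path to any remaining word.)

After clearing the end-marker at "GACTGTATA", prune upward until reaching a node still needed by another word.
The suffix "TATA" (4 nodes) is used only by "GACTGTATA"; the node for "GACTG" still has the child "G", so pruning stops there.
Nodes removed: 4

4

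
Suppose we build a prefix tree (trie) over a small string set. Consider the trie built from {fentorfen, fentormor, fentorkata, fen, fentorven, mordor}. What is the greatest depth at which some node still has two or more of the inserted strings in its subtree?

Equivalently: take the maximum, over all pairs, of their longest common prefix length.
e.g. "fentorfen" and "fentorkata" share the prefix "fentor" of length 6; no pair shares a longer one.
Longest shared-prefix length: 6

6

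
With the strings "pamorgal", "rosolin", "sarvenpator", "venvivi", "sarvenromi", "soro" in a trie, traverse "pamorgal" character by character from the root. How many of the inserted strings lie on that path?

1

Walk "pamorgal" from the root; an end-of-word marker is hit whenever a stored word is a prefix of "pamorgal".
Prefixes of the query that are stored words: "pamorgal"
Count: 1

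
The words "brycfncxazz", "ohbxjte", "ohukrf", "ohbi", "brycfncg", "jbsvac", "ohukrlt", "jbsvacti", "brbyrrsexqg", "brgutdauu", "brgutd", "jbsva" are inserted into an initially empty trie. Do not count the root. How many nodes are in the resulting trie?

For each word, the new-node count is its length minus the longest prefix already in the trie:
  "brycfncxazz" → 11 new (b, r, y, c, f, n, c, x, a, z, z)
  "ohbxjte" → 7 new (o, h, b, x, j, t, e)
  "ohukrf" → prefix "oh" already present; 4 new (u, k, r, f)
  "ohbi" → prefix "ohb" already present; 1 new (i)
  "brycfncg" → prefix "brycfnc" already present; 1 new (g)
  "jbsvac" → 6 new (j, b, s, v, a, c)
  "ohukrlt" → prefix "ohukr" already present; 2 new (l, t)
  "jbsvacti" → prefix "jbsvac" already present; 2 new (t, i)
  "brbyrrsexqg" → prefix "br" already present; 9 new (b, y, r, r, s, e, x, q, g)
  "brgutdauu" → prefix "br" already present; 7 new (g, u, t, d, a, u, u)
  "brgutd" → prefix "brgutd" already present; 0 new (none)
  "jbsva" → prefix "jbsva" already present; 0 new (none)
Total nodes = 11 + 7 + 4 + 1 + 1 + 6 + 2 + 2 + 9 + 7 + 0 + 0 = 50

50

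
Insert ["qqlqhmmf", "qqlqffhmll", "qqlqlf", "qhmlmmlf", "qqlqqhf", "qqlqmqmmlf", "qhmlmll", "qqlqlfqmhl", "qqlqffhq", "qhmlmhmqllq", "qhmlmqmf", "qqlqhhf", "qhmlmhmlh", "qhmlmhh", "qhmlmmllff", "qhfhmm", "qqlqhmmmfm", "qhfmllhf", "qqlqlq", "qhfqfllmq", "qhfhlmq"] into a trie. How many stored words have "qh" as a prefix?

Traverse to the node for "qh", then collect every word in that subtree.
Words under "qh": qhfhlmq, qhfhmm, qhfmllhf, qhfqfllmq, qhmlmhh, qhmlmhmlh, qhmlmhmqllq, qhmlmll, qhmlmmlf, qhmlmmllff, qhmlmqmf
Count: 11

11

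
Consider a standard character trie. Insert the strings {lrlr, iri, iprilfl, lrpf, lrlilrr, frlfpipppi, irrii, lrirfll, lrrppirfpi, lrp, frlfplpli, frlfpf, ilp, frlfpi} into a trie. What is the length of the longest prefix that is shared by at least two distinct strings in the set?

Look for the deepest trie node that still has at least two words in its subtree.
"frlfpi" and "frlfpipppi" agree on "frlfpi" (6 characters) before diverging; nothing deeper is shared.
Longest shared-prefix length: 6

6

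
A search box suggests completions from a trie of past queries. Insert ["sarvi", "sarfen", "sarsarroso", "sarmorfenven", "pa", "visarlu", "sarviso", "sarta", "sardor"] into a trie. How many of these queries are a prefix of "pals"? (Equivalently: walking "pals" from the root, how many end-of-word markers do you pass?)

Walk "pals" from the root; an end-of-word marker is hit whenever a stored word is a prefix of "pals".
Prefixes of the query that are stored words: "pa"
Count: 1

1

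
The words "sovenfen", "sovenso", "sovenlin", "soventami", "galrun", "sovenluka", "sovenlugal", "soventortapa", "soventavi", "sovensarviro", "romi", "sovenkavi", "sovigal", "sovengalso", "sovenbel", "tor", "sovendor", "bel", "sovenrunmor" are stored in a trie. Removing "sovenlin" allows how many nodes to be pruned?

Walk "sovenlin" from the leaf back toward the root, removing each node that no remaining word uses.
The suffix "in" (2 nodes) is used only by "sovenlin"; the node for "sovenl" still has the child "u", so pruning stops there.
Nodes removed: 2

2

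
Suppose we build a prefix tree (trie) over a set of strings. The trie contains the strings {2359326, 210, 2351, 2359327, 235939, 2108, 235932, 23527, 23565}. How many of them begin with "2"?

Walk to "2"; the words in its subtree are exactly those with that prefix.
Words under "2": 210, 2108, 2351, 23527, 23565, 235932, 2359326, 2359327, 235939
Count: 9

9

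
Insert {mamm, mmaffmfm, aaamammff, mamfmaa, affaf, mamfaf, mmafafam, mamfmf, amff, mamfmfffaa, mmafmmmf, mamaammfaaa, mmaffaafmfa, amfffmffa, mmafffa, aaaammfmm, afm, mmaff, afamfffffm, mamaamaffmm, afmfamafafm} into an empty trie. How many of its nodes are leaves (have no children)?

17

A leaf is a node with no children — equivalently, the end of a word that is not a proper prefix of any other stored word.
Those words: "aaaammfmm", "aaamammff", "afamfffffm", "affaf", "afmfamafafm", "amfffmffa", "mamaamaffmm", "mamaammfaaa", "mamfaf", "mamfmaa", "mamfmfffaa", "mamm", "mmafafam", "mmaffaafmfa", "mmafffa", "mmaffmfm", "mmafmmmf"
Leaf count: 17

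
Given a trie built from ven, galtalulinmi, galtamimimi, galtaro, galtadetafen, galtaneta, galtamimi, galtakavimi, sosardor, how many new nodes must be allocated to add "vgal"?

The longest prefix of "vgal" already in the trie is "v" (length 1).
New nodes needed: |"vgal"| − 1 = 4 − 1 = 3.

3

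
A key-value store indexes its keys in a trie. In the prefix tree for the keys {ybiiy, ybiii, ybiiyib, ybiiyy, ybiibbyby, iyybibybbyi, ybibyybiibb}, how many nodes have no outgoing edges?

6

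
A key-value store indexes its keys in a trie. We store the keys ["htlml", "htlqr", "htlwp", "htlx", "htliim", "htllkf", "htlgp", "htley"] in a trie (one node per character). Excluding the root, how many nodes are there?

Count nodes per top-level branch (shared prefixes stored once):
  'h'-branch (htley, htlgp, htliim, htllkf, htlml, htlqr, htlwp, htlx): 20 nodes
Sum: 20

20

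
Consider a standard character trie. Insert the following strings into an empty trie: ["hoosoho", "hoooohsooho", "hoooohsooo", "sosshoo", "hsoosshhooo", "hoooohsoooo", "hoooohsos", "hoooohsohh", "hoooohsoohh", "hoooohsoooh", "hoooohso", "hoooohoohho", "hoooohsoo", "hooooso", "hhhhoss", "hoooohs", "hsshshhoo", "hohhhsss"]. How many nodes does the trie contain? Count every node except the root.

For each word, the new-node count is its length minus the longest prefix already in the trie:
  "hoosoho" → 7 new (h, o, o, s, o, h, o)
  "hoooohsooho" → prefix "hoo" already present; 8 new (o, o, h, s, o, o, h, o)
  "hoooohsooo" → prefix "hoooohsoo" already present; 1 new (o)
  "sosshoo" → 7 new (s, o, s, s, h, o, o)
  "hsoosshhooo" → prefix "h" already present; 10 new (s, o, o, s, s, h, h, o, o, o)
  "hoooohsoooo" → prefix "hoooohsooo" already present; 1 new (o)
  "hoooohsos" → prefix "hoooohso" already present; 1 new (s)
  "hoooohsohh" → prefix "hoooohso" already present; 2 new (h, h)
  "hoooohsoohh" → prefix "hoooohsooh" already present; 1 new (h)
  "hoooohsoooh" → prefix "hoooohsooo" already present; 1 new (h)
  "hoooohso" → prefix "hoooohso" already present; 0 new (none)
  "hoooohoohho" → prefix "hooooh" already present; 5 new (o, o, h, h, o)
  "hoooohsoo" → prefix "hoooohsoo" already present; 0 new (none)
  "hooooso" → prefix "hoooo" already present; 2 new (s, o)
  "hhhhoss" → prefix "h" already present; 6 new (h, h, h, o, s, s)
  "hoooohs" → prefix "hoooohs" already present; 0 new (none)
  "hsshshhoo" → prefix "hs" already present; 7 new (s, h, s, h, h, o, o)
  "hohhhsss" → prefix "ho" already present; 6 new (h, h, h, s, s, s)
Total nodes = 7 + 8 + 1 + 7 + 10 + 1 + 1 + 2 + 1 + 1 + 0 + 5 + 0 + 2 + 6 + 0 + 7 + 6 = 65

65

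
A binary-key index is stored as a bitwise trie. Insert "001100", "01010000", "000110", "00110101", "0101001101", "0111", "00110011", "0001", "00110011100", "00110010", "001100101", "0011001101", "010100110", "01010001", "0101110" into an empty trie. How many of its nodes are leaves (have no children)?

10

A leaf is a node with no children — equivalently, the end of a word that is not a proper prefix of any other stored word.
Those words: "000110", "001100101", "0011001101", "00110011100", "00110101", "01010000", "01010001", "0101001101", "0101110", "0111"
Leaf count: 10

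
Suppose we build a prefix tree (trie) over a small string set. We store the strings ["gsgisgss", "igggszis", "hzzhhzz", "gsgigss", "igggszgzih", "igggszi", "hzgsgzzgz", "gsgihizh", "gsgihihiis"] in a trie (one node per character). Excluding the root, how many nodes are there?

For each word, the new-node count is its length minus the longest prefix already in the trie:
  "gsgisgss" → 8 new (g, s, g, i, s, g, s, s)
  "igggszis" → 8 new (i, g, g, g, s, z, i, s)
  "hzzhhzz" → 7 new (h, z, z, h, h, z, z)
  "gsgigss" → prefix "gsgi" already present; 3 new (g, s, s)
  "igggszgzih" → prefix "igggsz" already present; 4 new (g, z, i, h)
  "igggszi" → prefix "igggszi" already present; 0 new (none)
  "hzgsgzzgz" → prefix "hz" already present; 7 new (g, s, g, z, z, g, z)
  "gsgihizh" → prefix "gsgi" already present; 4 new (h, i, z, h)
  "gsgihihiis" → prefix "gsgihi" already present; 4 new (h, i, i, s)
Total nodes = 8 + 8 + 7 + 3 + 4 + 0 + 7 + 4 + 4 = 45

45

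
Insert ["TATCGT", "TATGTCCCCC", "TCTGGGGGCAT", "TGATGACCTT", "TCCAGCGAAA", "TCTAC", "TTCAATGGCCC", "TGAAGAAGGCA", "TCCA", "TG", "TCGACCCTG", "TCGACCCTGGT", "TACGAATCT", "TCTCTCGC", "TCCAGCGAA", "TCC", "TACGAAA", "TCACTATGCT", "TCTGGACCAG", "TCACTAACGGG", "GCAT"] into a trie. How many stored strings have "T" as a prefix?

20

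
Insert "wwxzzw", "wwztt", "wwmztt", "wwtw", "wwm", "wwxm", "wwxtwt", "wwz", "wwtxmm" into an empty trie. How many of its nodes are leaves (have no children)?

7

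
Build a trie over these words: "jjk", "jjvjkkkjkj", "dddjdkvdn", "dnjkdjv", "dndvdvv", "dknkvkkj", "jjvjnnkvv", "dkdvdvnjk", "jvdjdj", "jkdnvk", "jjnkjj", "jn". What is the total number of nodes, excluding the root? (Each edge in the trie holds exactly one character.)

For each word, the new-node count is its length minus the longest prefix already in the trie:
  "jjk" → 3 new (j, j, k)
  "jjvjkkkjkj" → prefix "jj" already present; 8 new (v, j, k, k, k, j, k, j)
  "dddjdkvdn" → 9 new (d, d, d, j, d, k, v, d, n)
  "dnjkdjv" → prefix "d" already present; 6 new (n, j, k, d, j, v)
  "dndvdvv" → prefix "dn" already present; 5 new (d, v, d, v, v)
  "dknkvkkj" → prefix "d" already present; 7 new (k, n, k, v, k, k, j)
  "jjvjnnkvv" → prefix "jjvj" already present; 5 new (n, n, k, v, v)
  "dkdvdvnjk" → prefix "dk" already present; 7 new (d, v, d, v, n, j, k)
  "jvdjdj" → prefix "j" already present; 5 new (v, d, j, d, j)
  "jkdnvk" → prefix "j" already present; 5 new (k, d, n, v, k)
  "jjnkjj" → prefix "jj" already present; 4 new (n, k, j, j)
  "jn" → prefix "j" already present; 1 new (n)
Total nodes = 3 + 8 + 9 + 6 + 5 + 7 + 5 + 7 + 5 + 5 + 4 + 1 = 65

65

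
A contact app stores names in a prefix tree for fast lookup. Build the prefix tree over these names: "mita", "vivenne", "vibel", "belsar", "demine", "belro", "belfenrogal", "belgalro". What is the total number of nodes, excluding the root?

41

Trace insertions, counting only characters that open a new branch:
  "mita" → 4 new (m, i, t, a)
  "vivenne" → 7 new (v, i, v, e, n, n, e)
  "vibel" → prefix "vi" already present; 3 new (b, e, l)
  "belsar" → 6 new (b, e, l, s, a, r)
  "demine" → 6 new (d, e, m, i, n, e)
  "belro" → prefix "bel" already present; 2 new (r, o)
  "belfenrogal" → prefix "bel" already present; 8 new (f, e, n, r, o, g, a, l)
  "belgalro" → prefix "bel" already present; 5 new (g, a, l, r, o)
Total nodes = 4 + 7 + 3 + 6 + 6 + 2 + 8 + 5 = 41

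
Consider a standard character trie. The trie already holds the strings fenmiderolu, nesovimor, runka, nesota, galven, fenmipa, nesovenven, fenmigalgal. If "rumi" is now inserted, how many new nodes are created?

Walking "rumi" from the root, the first 2 characters ("ru") follow existing edges; "m" is the first miss.
New nodes needed: |"rumi"| − 2 = 4 − 2 = 2.

2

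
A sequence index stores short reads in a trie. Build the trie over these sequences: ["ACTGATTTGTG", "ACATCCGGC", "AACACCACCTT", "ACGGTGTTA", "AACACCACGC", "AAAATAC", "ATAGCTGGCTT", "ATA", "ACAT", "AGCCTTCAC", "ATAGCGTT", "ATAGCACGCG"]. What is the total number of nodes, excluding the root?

Count nodes per top-level branch (shared prefixes stored once):
  'A'-branch (AAAATAC, AACACCACCTT, AACACCACGC, ACAT, ACATCCGGC, ACGGTGTTA, ACTGATTTGTG, AGCCTTCAC, ATA, ATAGCACGCG, ATAGCGTT, ATAGCTGGCTT): 68 nodes
Sum: 68

68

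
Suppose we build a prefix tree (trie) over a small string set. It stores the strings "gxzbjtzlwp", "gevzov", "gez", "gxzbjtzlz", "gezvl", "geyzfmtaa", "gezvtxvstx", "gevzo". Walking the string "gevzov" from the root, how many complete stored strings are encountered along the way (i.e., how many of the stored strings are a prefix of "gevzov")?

Walk "gevzov" from the root; an end-of-word marker is hit whenever a stored word is a prefix of "gevzov".
Prefixes of the query that are stored words: "gevzo", "gevzov"
Count: 2

2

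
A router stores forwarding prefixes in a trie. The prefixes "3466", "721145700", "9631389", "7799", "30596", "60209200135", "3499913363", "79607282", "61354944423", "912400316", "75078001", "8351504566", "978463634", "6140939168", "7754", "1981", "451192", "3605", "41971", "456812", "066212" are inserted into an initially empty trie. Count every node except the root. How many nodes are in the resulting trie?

133

For each word, the new-node count is its length minus the longest prefix already in the trie:
  "3466" → 4 new (3, 4, 6, 6)
  "721145700" → 9 new (7, 2, 1, 1, 4, 5, 7, 0, 0)
  "9631389" → 7 new (9, 6, 3, 1, 3, 8, 9)
  "7799" → prefix "7" already present; 3 new (7, 9, 9)
  "30596" → prefix "3" already present; 4 new (0, 5, 9, 6)
  "60209200135" → 11 new (6, 0, 2, 0, 9, 2, 0, 0, 1, 3, 5)
  "3499913363" → prefix "34" already present; 8 new (9, 9, 9, 1, 3, 3, 6, 3)
  "79607282" → prefix "7" already present; 7 new (9, 6, 0, 7, 2, 8, 2)
  "61354944423" → prefix "6" already present; 10 new (1, 3, 5, 4, 9, 4, 4, 4, 2, 3)
  "912400316" → prefix "9" already present; 8 new (1, 2, 4, 0, 0, 3, 1, 6)
  "75078001" → prefix "7" already present; 7 new (5, 0, 7, 8, 0, 0, 1)
  "8351504566" → 10 new (8, 3, 5, 1, 5, 0, 4, 5, 6, 6)
  "978463634" → prefix "9" already present; 8 new (7, 8, 4, 6, 3, 6, 3, 4)
  "6140939168" → prefix "61" already present; 8 new (4, 0, 9, 3, 9, 1, 6, 8)
  "7754" → prefix "77" already present; 2 new (5, 4)
  "1981" → 4 new (1, 9, 8, 1)
  "451192" → 6 new (4, 5, 1, 1, 9, 2)
  "3605" → prefix "3" already present; 3 new (6, 0, 5)
  "41971" → prefix "4" already present; 4 new (1, 9, 7, 1)
  "456812" → prefix "45" already present; 4 new (6, 8, 1, 2)
  "066212" → 6 new (0, 6, 6, 2, 1, 2)
Total nodes = 4 + 9 + 7 + 3 + 4 + 11 + 8 + 7 + 10 + 8 + 7 + 10 + 8 + 8 + 2 + 4 + 6 + 3 + 4 + 4 + 6 = 133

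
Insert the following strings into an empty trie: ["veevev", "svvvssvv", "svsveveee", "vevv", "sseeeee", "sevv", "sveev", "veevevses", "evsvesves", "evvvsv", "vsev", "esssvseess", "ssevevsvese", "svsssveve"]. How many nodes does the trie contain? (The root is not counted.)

77

For each word, the new-node count is its length minus the longest prefix already in the trie:
  "veevev" → 6 new (v, e, e, v, e, v)
  "svvvssvv" → 8 new (s, v, v, v, s, s, v, v)
  "svsveveee" → prefix "sv" already present; 7 new (s, v, e, v, e, e, e)
  "vevv" → prefix "ve" already present; 2 new (v, v)
  "sseeeee" → prefix "s" already present; 6 new (s, e, e, e, e, e)
  "sevv" → prefix "s" already present; 3 new (e, v, v)
  "sveev" → prefix "sv" already present; 3 new (e, e, v)
  "veevevses" → prefix "veevev" already present; 3 new (s, e, s)
  "evsvesves" → 9 new (e, v, s, v, e, s, v, e, s)
  "evvvsv" → prefix "ev" already present; 4 new (v, v, s, v)
  "vsev" → prefix "v" already present; 3 new (s, e, v)
  "esssvseess" → prefix "e" already present; 9 new (s, s, s, v, s, e, e, s, s)
  "ssevevsvese" → prefix "sse" already present; 8 new (v, e, v, s, v, e, s, e)
  "svsssveve" → prefix "svs" already present; 6 new (s, s, v, e, v, e)
Total nodes = 6 + 8 + 7 + 2 + 6 + 3 + 3 + 3 + 9 + 4 + 3 + 9 + 8 + 6 = 77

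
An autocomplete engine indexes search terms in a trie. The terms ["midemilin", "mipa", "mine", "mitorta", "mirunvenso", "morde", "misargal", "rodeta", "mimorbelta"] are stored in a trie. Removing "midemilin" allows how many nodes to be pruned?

7

Walk "midemilin" from the leaf back toward the root, removing each node that no remaining word uses.
The suffix "demilin" (7 nodes) is used only by "midemilin"; the node for "mi" still has the child "p", so pruning stops there.
Nodes removed: 7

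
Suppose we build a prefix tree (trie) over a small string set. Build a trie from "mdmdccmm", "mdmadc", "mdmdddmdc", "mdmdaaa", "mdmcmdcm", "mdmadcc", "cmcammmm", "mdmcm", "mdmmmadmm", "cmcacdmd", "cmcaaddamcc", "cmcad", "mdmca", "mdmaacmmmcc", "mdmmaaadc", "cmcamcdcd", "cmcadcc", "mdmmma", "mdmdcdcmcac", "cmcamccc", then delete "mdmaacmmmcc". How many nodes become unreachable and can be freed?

7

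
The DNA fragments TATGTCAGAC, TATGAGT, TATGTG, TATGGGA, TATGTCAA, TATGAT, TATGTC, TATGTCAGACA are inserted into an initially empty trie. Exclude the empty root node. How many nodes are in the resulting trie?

20

Count nodes per top-level branch (shared prefixes stored once):
  'T'-branch (TATGAGT, TATGAT, TATGGGA, TATGTC, TATGTCAA, TATGTCAGAC, TATGTCAGACA, TATGTG): 20 nodes
Sum: 20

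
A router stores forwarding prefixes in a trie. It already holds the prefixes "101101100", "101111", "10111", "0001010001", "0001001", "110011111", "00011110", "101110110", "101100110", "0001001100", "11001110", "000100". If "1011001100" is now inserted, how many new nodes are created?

"101100110" is already a path in the trie; the remaining "0" must be added.
Each of the 1 remaining characters creates one node.

1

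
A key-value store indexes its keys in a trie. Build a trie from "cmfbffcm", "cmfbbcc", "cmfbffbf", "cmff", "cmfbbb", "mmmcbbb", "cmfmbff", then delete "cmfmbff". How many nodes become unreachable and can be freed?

After clearing the end-marker at "cmfmbff", prune upward until reaching a node still needed by another word.
The suffix "mbff" (4 nodes) is used only by "cmfmbff"; the node for "cmf" still has the child "b", so pruning stops there.
Nodes removed: 4

4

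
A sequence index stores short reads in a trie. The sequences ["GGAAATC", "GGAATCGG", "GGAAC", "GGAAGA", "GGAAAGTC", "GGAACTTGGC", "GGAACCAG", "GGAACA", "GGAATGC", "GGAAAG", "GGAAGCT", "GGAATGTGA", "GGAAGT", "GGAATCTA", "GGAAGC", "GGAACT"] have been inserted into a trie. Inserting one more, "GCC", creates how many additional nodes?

2

The longest prefix of "GCC" already in the trie is "G" (length 1).
So 3 − 1 = 2 new nodes.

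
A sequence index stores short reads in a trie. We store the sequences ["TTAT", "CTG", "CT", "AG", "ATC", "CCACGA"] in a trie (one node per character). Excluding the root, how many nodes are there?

16

For each word, the new-node count is its length minus the longest prefix already in the trie:
  "TTAT" → 4 new (T, T, A, T)
  "CTG" → 3 new (C, T, G)
  "CT" → prefix "CT" already present; 0 new (none)
  "AG" → 2 new (A, G)
  "ATC" → prefix "A" already present; 2 new (T, C)
  "CCACGA" → prefix "C" already present; 5 new (C, A, C, G, A)
Total nodes = 4 + 3 + 0 + 2 + 2 + 5 = 16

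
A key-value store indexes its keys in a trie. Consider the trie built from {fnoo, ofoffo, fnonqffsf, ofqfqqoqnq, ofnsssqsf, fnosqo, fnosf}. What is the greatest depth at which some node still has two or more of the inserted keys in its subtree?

The deepest shared node is where two words last agree before diverging.
e.g. "fnosf" and "fnosqo" share the prefix "fnos" of length 4; no pair shares a longer one.
Longest shared-prefix length: 4

4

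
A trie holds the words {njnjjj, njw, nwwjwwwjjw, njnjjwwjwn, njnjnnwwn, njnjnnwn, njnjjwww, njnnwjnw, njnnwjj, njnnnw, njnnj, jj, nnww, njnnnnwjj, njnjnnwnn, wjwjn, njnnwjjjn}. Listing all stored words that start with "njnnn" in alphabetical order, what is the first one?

DFS of the "njnnn" subtree visits, in order: "njnnnnwjj", "njnnnw"
Position 1: njnnnnwjj

njnnnnwjj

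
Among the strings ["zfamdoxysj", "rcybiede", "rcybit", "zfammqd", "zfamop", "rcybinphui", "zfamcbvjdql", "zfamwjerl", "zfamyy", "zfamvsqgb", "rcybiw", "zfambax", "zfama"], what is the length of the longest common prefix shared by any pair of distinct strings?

The deepest shared node is where two words last agree before diverging.
e.g. "rcybiede" and "rcybinphui" share the prefix "rcybi" of length 5; no pair shares a longer one.
Longest shared-prefix length: 5

5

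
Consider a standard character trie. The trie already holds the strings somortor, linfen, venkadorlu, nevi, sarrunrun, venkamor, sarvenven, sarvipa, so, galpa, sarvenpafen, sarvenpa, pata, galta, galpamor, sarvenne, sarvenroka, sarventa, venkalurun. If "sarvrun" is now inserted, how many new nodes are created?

The longest prefix of "sarvrun" already in the trie is "sarv" (length 4).
New nodes needed: |"sarvrun"| − 4 = 7 − 4 = 3.

3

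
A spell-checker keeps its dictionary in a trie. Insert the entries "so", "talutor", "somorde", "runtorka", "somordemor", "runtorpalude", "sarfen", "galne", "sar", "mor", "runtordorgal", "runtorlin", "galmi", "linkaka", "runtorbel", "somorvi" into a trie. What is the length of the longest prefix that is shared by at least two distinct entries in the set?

Look for the deepest trie node that still has at least two words in its subtree.
e.g. "somorde" and "somordemor" share the prefix "somorde" of length 7; no pair shares a longer one.
Longest shared-prefix length: 7

7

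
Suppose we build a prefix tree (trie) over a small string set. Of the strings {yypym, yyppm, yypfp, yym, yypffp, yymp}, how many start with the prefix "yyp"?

4

Filter for entries beginning with "yyp":
Matches: "yypffp", "yypfp", "yyppm", "yypym"
Count: 4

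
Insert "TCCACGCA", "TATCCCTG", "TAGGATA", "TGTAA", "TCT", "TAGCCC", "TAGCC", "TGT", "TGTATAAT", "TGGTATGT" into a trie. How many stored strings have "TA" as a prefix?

Traverse to the node for "TA", then collect every word in that subtree.
Words under "TA": TAGCC, TAGCCC, TAGGATA, TATCCCTG
Count: 4

4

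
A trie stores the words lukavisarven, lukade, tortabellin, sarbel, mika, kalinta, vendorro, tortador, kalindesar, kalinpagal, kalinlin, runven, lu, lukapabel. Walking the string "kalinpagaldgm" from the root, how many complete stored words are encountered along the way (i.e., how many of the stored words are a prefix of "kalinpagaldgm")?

1

Traverse "kalinpagaldgm" character by character; count nodes along the way that are marked as word ends.
Prefixes of the query that are stored words: "kalinpagal"
Count: 1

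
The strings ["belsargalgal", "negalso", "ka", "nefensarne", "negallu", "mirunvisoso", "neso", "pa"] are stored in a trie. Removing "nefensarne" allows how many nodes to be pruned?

8

Walk "nefensarne" from the leaf back toward the root, removing each node that no remaining word uses.
The suffix "fensarne" (8 nodes) is used only by "nefensarne"; the node for "ne" still has the child "g", so pruning stops there.
Nodes removed: 8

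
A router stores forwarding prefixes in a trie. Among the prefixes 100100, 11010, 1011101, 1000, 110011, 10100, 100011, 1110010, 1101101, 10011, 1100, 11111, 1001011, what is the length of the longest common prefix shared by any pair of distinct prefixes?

5

The deepest shared node is where two words last agree before diverging.
"100100" and "1001011" agree on "10010" (5 characters) before diverging; nothing deeper is shared.
Longest shared-prefix length: 5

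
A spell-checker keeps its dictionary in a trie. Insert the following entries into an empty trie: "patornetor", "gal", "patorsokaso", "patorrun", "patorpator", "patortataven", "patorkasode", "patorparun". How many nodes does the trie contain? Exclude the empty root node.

Trace insertions, counting only characters that open a new branch:
  "patornetor" → 10 new (p, a, t, o, r, n, e, t, o, r)
  "gal" → 3 new (g, a, l)
  "patorsokaso" → prefix "pator" already present; 6 new (s, o, k, a, s, o)
  "patorrun" → prefix "pator" already present; 3 new (r, u, n)
  "patorpator" → prefix "pator" already present; 5 new (p, a, t, o, r)
  "patortataven" → prefix "pator" already present; 7 new (t, a, t, a, v, e, n)
  "patorkasode" → prefix "pator" already present; 6 new (k, a, s, o, d, e)
  "patorparun" → prefix "patorpa" already present; 3 new (r, u, n)
Total nodes = 10 + 3 + 6 + 3 + 5 + 7 + 6 + 3 = 43

43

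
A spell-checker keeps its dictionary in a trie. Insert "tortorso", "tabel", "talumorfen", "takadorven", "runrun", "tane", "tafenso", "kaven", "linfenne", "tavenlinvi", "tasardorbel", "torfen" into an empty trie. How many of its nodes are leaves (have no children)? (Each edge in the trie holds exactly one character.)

A leaf is a node with no children — equivalently, the end of a word that is not a proper prefix of any other stored word.
Those words: "kaven", "linfenne", "runrun", "tabel", "tafenso", "takadorven", "talumorfen", "tane", "tasardorbel", "tavenlinvi", "torfen", "tortorso"
Leaf count: 12

12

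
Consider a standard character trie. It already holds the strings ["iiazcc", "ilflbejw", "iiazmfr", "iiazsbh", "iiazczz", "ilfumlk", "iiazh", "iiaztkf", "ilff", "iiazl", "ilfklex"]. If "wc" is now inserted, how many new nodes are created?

Nothing in the trie begins with "w"; the whole of "wc" is new.
2 − 0 = 2 new nodes.

2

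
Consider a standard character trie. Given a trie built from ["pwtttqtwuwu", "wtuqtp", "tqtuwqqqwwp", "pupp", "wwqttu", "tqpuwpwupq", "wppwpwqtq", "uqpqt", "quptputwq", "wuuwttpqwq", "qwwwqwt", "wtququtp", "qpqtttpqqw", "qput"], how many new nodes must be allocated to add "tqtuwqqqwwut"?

"tqtuwqqqww" is already a path in the trie; the remaining "ut" must be added.
So 12 − 10 = 2 new nodes.

2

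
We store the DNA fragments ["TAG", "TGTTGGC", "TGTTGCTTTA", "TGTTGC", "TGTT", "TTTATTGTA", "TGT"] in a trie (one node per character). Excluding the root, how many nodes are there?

Trace insertions, counting only characters that open a new branch:
  "TAG" → 3 new (T, A, G)
  "TGTTGGC" → prefix "T" already present; 6 new (G, T, T, G, G, C)
  "TGTTGCTTTA" → prefix "TGTTG" already present; 5 new (C, T, T, T, A)
  "TGTTGC" → prefix "TGTTGC" already present; 0 new (none)
  "TGTT" → prefix "TGTT" already present; 0 new (none)
  "TTTATTGTA" → prefix "T" already present; 8 new (T, T, A, T, T, G, T, A)
  "TGT" → prefix "TGT" already present; 0 new (none)
Total nodes = 3 + 6 + 5 + 0 + 0 + 8 + 0 = 22

22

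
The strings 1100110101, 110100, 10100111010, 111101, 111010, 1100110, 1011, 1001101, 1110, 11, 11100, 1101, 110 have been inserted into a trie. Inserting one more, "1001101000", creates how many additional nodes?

The longest prefix of "1001101000" already in the trie is "1001101" (length 7).
So 10 − 7 = 3 new nodes.

3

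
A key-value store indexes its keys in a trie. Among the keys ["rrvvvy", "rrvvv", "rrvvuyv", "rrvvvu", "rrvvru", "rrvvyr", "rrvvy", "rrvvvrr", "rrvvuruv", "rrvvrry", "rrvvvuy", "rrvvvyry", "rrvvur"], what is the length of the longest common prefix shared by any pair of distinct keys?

Look for the deepest trie node that still has at least two words in its subtree.
e.g. "rrvvur" and "rrvvuruv" share the prefix "rrvvur" of length 6; no pair shares a longer one.
Longest shared-prefix length: 6

6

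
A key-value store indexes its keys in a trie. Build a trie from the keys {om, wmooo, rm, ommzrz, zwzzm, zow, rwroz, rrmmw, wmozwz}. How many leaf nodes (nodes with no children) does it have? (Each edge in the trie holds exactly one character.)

Leaves are exactly the stored words that no other stored word extends.
Those words: "ommzrz", "rm", "rrmmw", "rwroz", "wmooo", "wmozwz", "zow", "zwzzm"
Leaf count: 8

8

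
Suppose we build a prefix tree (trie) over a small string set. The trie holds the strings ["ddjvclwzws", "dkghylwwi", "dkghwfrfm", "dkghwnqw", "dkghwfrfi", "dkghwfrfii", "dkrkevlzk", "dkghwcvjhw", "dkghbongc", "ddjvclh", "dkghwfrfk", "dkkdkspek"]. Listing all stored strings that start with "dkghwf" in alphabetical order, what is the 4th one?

dkghwfrfm

DFS of the "dkghwf" subtree visits, in order: "dkghwfrfi", "dkghwfrfii", "dkghwfrfk", "dkghwfrfm"
The 4th is dkghwfrfm.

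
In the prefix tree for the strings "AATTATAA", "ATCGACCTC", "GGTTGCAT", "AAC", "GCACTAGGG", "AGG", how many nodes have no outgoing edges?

A leaf is a node with no children — equivalently, the end of a word that is not a proper prefix of any other stored word.
Those words: "AAC", "AATTATAA", "AGG", "ATCGACCTC", "GCACTAGGG", "GGTTGCAT"
Leaf count: 6

6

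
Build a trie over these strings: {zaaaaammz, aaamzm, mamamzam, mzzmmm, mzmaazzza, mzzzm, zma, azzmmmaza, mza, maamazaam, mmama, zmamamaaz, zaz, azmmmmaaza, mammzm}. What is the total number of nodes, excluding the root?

Count nodes per top-level branch (shared prefixes stored once):
  'a'-branch (aaamzm, azmmmmaaza, azzmmmaza): 22 nodes
  'm'-branch (maamazaam, mamamzam, mammzm, mmama, mza, mzmaazzza, mzzmmm, mzzzm): 37 nodes
  'z'-branch (zaaaaammz, zaz, zma, zmamamaaz): 18 nodes
Sum: 77

77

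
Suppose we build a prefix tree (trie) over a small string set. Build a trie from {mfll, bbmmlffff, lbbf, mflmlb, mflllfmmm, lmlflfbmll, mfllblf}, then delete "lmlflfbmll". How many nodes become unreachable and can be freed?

9

A node on "lmlflfbmll"'s path can go only if nothing else ends at it or branches off below it.
The suffix "mlflfbmll" (9 nodes) is used only by "lmlflfbmll"; the node for "l" still has the child "b", so pruning stops there.
Nodes removed: 9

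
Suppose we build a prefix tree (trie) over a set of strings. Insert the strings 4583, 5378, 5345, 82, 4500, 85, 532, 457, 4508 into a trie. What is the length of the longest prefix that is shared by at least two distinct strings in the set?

The deepest shared node is where two words last agree before diverging.
"4500" and "4508" agree on "450" (3 characters) before diverging; nothing deeper is shared.
Longest shared-prefix length: 3

3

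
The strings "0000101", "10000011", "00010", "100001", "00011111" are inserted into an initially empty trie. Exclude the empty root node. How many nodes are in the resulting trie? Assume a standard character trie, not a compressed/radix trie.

Count nodes per top-level branch (shared prefixes stored once):
  '0'-branch (0000101, 00010, 00011111): 13 nodes
  '1'-branch (10000011, 100001): 9 nodes
Sum: 22

22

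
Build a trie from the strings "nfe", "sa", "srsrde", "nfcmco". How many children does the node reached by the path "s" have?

2

Follow the path "s" to its node, then look at its outgoing edges.
Distinct next characters after "s": a, r.
That node has 2 child edges.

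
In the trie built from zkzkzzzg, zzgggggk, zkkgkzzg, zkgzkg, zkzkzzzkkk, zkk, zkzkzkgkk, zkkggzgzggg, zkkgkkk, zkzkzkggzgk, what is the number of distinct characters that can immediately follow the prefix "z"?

2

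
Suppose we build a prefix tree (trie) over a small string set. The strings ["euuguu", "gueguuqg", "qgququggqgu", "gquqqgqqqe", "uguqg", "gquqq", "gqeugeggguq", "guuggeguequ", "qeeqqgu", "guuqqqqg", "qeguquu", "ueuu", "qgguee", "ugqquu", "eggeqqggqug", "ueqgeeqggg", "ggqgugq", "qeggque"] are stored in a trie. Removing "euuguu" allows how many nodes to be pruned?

Walk "euuguu" from the leaf back toward the root, removing each node that no remaining word uses.
The suffix "uuguu" (5 nodes) is used only by "euuguu"; the node for "e" still has the child "g", so pruning stops there.
Nodes removed: 5

5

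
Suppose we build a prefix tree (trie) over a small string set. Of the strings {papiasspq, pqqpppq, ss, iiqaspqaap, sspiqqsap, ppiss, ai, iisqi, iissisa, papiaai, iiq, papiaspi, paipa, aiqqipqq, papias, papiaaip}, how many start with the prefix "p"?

Filter for entries beginning with "p":
Words under "p": paipa, papiaai, papiaaip, papias, papiaspi, papiasspq, ppiss, pqqpppq
Count: 8

8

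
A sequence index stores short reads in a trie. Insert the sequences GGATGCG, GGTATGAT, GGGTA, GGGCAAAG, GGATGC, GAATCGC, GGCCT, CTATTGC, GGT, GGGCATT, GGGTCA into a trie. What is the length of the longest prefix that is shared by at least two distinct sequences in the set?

6

Look for the deepest trie node that still has at least two words in its subtree.
"GGATGC" and "GGATGCG" agree on "GGATGC" (6 characters) before diverging; nothing deeper is shared.
Longest shared-prefix length: 6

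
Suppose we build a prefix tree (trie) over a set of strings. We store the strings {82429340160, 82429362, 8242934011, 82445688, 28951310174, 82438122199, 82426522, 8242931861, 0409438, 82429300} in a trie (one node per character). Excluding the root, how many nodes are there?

55

For each word, the new-node count is its length minus the longest prefix already in the trie:
  "82429340160" → 11 new (8, 2, 4, 2, 9, 3, 4, 0, 1, 6, 0)
  "82429362" → prefix "824293" already present; 2 new (6, 2)
  "8242934011" → prefix "824293401" already present; 1 new (1)
  "82445688" → prefix "824" already present; 5 new (4, 5, 6, 8, 8)
  "28951310174" → 11 new (2, 8, 9, 5, 1, 3, 1, 0, 1, 7, 4)
  "82438122199" → prefix "824" already present; 8 new (3, 8, 1, 2, 2, 1, 9, 9)
  "82426522" → prefix "8242" already present; 4 new (6, 5, 2, 2)
  "8242931861" → prefix "824293" already present; 4 new (1, 8, 6, 1)
  "0409438" → 7 new (0, 4, 0, 9, 4, 3, 8)
  "82429300" → prefix "824293" already present; 2 new (0, 0)
Total nodes = 11 + 2 + 1 + 5 + 11 + 8 + 4 + 4 + 7 + 2 = 55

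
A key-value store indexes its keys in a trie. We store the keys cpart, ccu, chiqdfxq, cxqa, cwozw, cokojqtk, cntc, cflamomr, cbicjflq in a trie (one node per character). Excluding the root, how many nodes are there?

For each word, the new-node count is its length minus the longest prefix already in the trie:
  "cpart" → 5 new (c, p, a, r, t)
  "ccu" → prefix "c" already present; 2 new (c, u)
  "chiqdfxq" → prefix "c" already present; 7 new (h, i, q, d, f, x, q)
  "cxqa" → prefix "c" already present; 3 new (x, q, a)
  "cwozw" → prefix "c" already present; 4 new (w, o, z, w)
  "cokojqtk" → prefix "c" already present; 7 new (o, k, o, j, q, t, k)
  "cntc" → prefix "c" already present; 3 new (n, t, c)
  "cflamomr" → prefix "c" already present; 7 new (f, l, a, m, o, m, r)
  "cbicjflq" → prefix "c" already present; 7 new (b, i, c, j, f, l, q)
Total nodes = 5 + 2 + 7 + 3 + 4 + 7 + 3 + 7 + 7 = 45

45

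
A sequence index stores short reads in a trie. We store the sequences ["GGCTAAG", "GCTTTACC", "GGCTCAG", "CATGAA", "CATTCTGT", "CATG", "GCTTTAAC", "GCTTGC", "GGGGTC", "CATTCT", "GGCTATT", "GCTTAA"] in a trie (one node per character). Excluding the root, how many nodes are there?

Trace insertions, counting only characters that open a new branch:
  "GGCTAAG" → 7 new (G, G, C, T, A, A, G)
  "GCTTTACC" → prefix "G" already present; 7 new (C, T, T, T, A, C, C)
  "GGCTCAG" → prefix "GGCT" already present; 3 new (C, A, G)
  "CATGAA" → 6 new (C, A, T, G, A, A)
  "CATTCTGT" → prefix "CAT" already present; 5 new (T, C, T, G, T)
  "CATG" → prefix "CATG" already present; 0 new (none)
  "GCTTTAAC" → prefix "GCTTTA" already present; 2 new (A, C)
  "GCTTGC" → prefix "GCTT" already present; 2 new (G, C)
  "GGGGTC" → prefix "GG" already present; 4 new (G, G, T, C)
  "CATTCT" → prefix "CATTCT" already present; 0 new (none)
  "GGCTATT" → prefix "GGCTA" already present; 2 new (T, T)
  "GCTTAA" → prefix "GCTT" already present; 2 new (A, A)
Total nodes = 7 + 7 + 3 + 6 + 5 + 0 + 2 + 2 + 4 + 0 + 2 + 2 = 40

40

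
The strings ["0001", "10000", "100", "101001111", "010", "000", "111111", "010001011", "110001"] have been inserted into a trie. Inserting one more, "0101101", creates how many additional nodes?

Walking "0101101" from the root, the first 3 characters ("010") follow existing edges; "1" is the first miss.
So 7 − 3 = 4 new nodes.

4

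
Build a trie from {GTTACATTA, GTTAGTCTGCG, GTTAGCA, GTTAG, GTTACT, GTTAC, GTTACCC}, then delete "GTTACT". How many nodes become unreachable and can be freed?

After clearing the end-marker at "GTTACT", prune upward until reaching a node still needed by another word.
The suffix "T" (1 node) is used only by "GTTACT"; the node for "GTTAC" still has the child "A", so pruning stops there.
Nodes removed: 1

1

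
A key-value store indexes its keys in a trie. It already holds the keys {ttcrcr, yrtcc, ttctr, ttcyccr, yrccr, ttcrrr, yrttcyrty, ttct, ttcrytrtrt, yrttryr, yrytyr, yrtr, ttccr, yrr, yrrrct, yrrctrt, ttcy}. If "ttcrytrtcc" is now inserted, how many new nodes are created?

The longest prefix of "ttcrytrtcc" already in the trie is "ttcrytrt" (length 8).
So 10 − 8 = 2 new nodes.

2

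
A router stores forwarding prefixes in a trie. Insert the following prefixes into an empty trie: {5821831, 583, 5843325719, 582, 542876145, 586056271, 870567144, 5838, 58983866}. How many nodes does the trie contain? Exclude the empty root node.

47

Count nodes per top-level branch (shared prefixes stored once):
  '5'-branch (542876145, 582, 5821831, 583, 5838, 5843325719, 586056271, 58983866): 38 nodes
  '8'-branch (870567144): 9 nodes
Sum: 47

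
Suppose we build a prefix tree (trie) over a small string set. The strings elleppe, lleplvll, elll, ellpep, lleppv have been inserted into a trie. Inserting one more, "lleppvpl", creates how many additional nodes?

2

Walking "lleppvpl" from the root, the first 6 characters ("lleppv") follow existing edges; "p" is the first miss.
Each of the 2 remaining characters creates one node.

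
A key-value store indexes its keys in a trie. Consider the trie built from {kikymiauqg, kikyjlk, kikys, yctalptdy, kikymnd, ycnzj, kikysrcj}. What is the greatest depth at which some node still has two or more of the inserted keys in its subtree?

5

Equivalently: take the maximum, over all pairs, of their longest common prefix length.
e.g. "kikymiauqg" and "kikymnd" share the prefix "kikym" of length 5; no pair shares a longer one.
Longest shared-prefix length: 5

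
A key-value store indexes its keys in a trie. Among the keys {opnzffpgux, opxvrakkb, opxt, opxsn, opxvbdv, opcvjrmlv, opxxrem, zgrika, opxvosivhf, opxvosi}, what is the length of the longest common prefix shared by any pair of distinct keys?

Look for the deepest trie node that still has at least two words in its subtree.
e.g. "opxvosi" and "opxvosivhf" share the prefix "opxvosi" of length 7; no pair shares a longer one.
Longest shared-prefix length: 7

7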